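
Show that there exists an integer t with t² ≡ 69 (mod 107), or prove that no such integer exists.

t = 60

t = 60 works: 60² = 3600, and 3600 − 69 = 3531 = 33·107.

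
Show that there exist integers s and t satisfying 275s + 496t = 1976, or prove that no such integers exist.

Since gcd(275, 496) = 1, every integer is an integer combination of 275 and 496.
Euclidean algorithm: 496 = 1·275 + 221, 275 = 1·221 + 54, 221 = 4·54 + 5, 54 = 10·5 + 4, 5 = 1·4 + 1, 4 = 4·1 + 0.
Unwinding: 1 = 5 − 1·4 = 5 − (54 − 10·5) = −54 + 11·5 = −54 + 11·(221 − 4·54) = 11·221 − 45·54 = 11·221 − 45·(275 − 1·221) = −45·275 + 56·221 = −45·275 + 56·(496 − 1·275) = 56·496 − 101·275, i.e. 275·(-101) + 496·56 = 1.
Scaling by 1976 gives the particular solution (s, t) = (-199576, 110656).
Adding 403·496 to s and subtracting 403·275 from t gives the tidier solution (312, -169).
Check: 275·312 + 496·(-169) = 85800 − 83824 = 1976. ✓

s = 312, t = -169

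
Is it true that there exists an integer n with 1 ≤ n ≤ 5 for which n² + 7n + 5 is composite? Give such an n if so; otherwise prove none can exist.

At n = 3: 3² + 7·3 + 5 = 35 = 5·7, which is composite.

n = 3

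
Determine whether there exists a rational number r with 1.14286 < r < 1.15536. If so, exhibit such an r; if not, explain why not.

r = 15/13

Scale by 13: the interval becomes (14.85718, 15.01968), which contains the integer 15.
So r = 15/13 works: it is a ratio of integers, and dividing 13·1.14286 < 15 < 13·1.15536 through by 13 gives 1.14286 < 15/13 < 1.15536.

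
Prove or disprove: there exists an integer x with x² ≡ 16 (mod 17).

x = 4

Take x = 4. Then 4² = 16, and since 0 ≤ 16 < 17 this is already reduced: 4² ≡ 16 (mod 17).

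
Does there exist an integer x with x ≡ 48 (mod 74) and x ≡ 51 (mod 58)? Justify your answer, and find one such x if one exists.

No such integer exists.

gcd(74, 58) = 2. If x ≡ 48 (mod 74) and x ≡ 51 (mod 58), then x ≡ 48 (mod 2) and x ≡ 51 (mod 2).
These are incompatible: 48 − 51 = -3 is not divisible by 2.
So no integer satisfies both congruences.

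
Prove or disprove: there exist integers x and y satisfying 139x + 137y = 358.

Since gcd(139, 137) = 1, every integer is an integer combination of 139 and 137.
Dividing repeatedly: 139 = 1·137 + 2, 137 = 68·2 + 1, 2 = 2·1 + 0.
Back-substituting, 1 = 137 − 68·2 = 137 − 68·(139 − 1·137) = −68·139 + 69·137; that is, 139·(-68) + 137·69 = 1.
Scaling by 358 gives the particular solution (x, y) = (-24344, 24702).
Shifting by a multiple of (137, −139) keeps it a solution: x = -24344 + 178·137 = 42, y = 24702 − 178·139 = -40.
Check: 139·42 + 137·(-40) = 5838 − 5480 = 358. ✓

x = 42, y = -40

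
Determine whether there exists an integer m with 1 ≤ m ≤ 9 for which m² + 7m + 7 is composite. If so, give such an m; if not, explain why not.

m = 4

At m = 4: 4² + 7·4 + 7 = 51 = 3·17, which is composite.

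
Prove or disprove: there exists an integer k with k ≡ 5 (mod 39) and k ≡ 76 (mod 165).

There is no such integer.

Both moduli are multiples of 3 = gcd(39, 165), so any solution would satisfy k ≡ 5 and k ≡ 76 modulo 3 simultaneously.
But 5 mod 3 = 2 while 76 mod 3 = 1, a contradiction.
Therefore no such k exists.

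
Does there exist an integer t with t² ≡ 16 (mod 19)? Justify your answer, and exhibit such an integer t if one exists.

t = 15

Take t = 15. Then 15² = 225 = 11·19 + 16, so 15² ≡ 16 (mod 19).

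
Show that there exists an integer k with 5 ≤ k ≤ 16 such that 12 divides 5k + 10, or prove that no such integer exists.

At k = 10 we get 5·10 + 10 = 60, and 60 = 12·5.

k = 10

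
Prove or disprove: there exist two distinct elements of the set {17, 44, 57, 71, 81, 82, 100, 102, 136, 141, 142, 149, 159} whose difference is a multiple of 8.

Both 17 and 57 leave remainder 1 on division by 8; their difference 40 = 5·8 is a multiple of 8.

17 and 57 are such a pair.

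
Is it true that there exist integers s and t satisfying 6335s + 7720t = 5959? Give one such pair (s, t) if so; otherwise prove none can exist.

gcd(6335, 7720) = 5, so every integer of the form 6335s + 7720t is a multiple of 5.
But 5959 = 5·1191 + 4, so 5 ∤ 5959.
Hence no integers s, t satisfy the equation.

No such integers exist.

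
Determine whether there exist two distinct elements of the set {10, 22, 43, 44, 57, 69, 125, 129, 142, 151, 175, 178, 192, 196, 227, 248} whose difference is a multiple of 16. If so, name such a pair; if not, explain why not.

Two integers differ by a multiple of 16 exactly when they have the same residue mod 16. The residues are 10↦10, 22↦6, 43↦11, 44↦12, 57↦9, 69↦5, 125↦13, 129↦1, 142↦14, 151↦7, 175↦15, 178↦2, 192↦0, 196↦4, 227↦3, 248↦8.
No residue repeats among the 16 elements, so no pair has difference ≡ 0 (mod 16).

No such pair exists.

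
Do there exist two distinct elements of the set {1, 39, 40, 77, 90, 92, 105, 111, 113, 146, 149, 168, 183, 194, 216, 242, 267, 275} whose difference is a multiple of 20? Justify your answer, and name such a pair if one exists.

There is no such pair.

Reduce each element modulo 20: 1↦1, 39↦19, 40↦0, 77↦17, 90↦10, 92↦12, 105↦5, 111↦11, 113↦13, 146↦6, 149↦9, 168↦8, 183↦3, 194↦14, 216↦16, 242↦2, 267↦7, 275↦15.
No residue repeats among the 18 elements, so no pair has difference ≡ 0 (mod 20).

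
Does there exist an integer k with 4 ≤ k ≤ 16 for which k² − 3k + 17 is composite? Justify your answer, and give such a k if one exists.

k = 11

At k = 11: 11² − 3·11 + 17 = 105 = 3·35, which is composite.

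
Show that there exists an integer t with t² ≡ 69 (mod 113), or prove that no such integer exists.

t = 42

t = 42 works: 42² = 1764, and 1764 − 69 = 1695 = 15·113.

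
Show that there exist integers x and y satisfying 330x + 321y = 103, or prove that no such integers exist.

Any value of 330x + 321y is a multiple of gcd(330, 321) = 3.
But 103 = 3·34 + 1, so 3 ∤ 103.
Therefore 330x + 321y = 103 has no solution in integers.

No such integers exist.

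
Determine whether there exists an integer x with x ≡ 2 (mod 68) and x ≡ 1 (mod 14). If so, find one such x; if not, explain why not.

Both moduli are multiples of 2 = gcd(68, 14), so any solution would satisfy x ≡ 2 and x ≡ 1 modulo 2 simultaneously.
These are incompatible: 2 − 1 = 1 is not divisible by 2.
So no integer satisfies both congruences.

There is no such integer.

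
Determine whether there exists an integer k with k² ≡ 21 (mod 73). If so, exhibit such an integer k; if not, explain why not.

No, no such integer exists.

Apply Euler's criterion with the prime 73: 21 is a quadratic residue iff 21^36 ≡ 1 (mod 73), and a non-residue iff it is ≡ −1.
Repeated squaring mod 73: 21^2 = 441 ≡ 3; 21^4 ≡ 3² = 9 ≡ 9; 21^8 ≡ 9² = 81 ≡ 8; 21^16 ≡ 8² = 64 ≡ 64; 21^32 ≡ 64² = 4096 ≡ 8.
Since 36 = 32 + 4, 21^36 ≡ 8 · 9; multiplying out mod 73: 8·9 = 72 ≡ 72. Thus 21^36 ≡ 72 ≡ −1 (mod 73).
The value −1 means 21 is a non-residue modulo 73, so k² ≡ 21 (mod 73) is impossible.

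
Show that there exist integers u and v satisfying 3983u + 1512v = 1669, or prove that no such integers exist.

Any value of 3983u + 1512v is a multiple of gcd(3983, 1512) = 7.
But 1669 is not a multiple of 7 (it leaves remainder 3).
So the equation is unsolvable over ℤ.

No, no such integers exist.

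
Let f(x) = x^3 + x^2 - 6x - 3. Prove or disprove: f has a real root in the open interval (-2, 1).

f(-2) = 5 and f(1) = -7, which have opposite signs.
Since f is a polynomial it is continuous on [-2, 1].
By the Intermediate Value Theorem f must vanish at some point of (-2, 1).

Such a root exists.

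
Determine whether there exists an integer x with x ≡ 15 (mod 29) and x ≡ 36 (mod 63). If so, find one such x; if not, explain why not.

x = 1233

Since 29 and 63 share no common factor, CRT says the pair of congruences has a solution (unique mod 1827).
Write x = 15 + 29t and require 15 + 29t ≡ 36 (mod 63), i.e. 29t ≡ 21 (mod 63).
Invert 29 mod 63 by the Euclidean algorithm: 63 = 2·29 + 5, 29 = 5·5 + 4, 5 = 1·4 + 1, 4 = 4·1 + 0; back-substituting, 1 = 5 − 1·4 = 5 − (29 − 5·5) = −29 + 6·5 = −29 + 6·(63 − 2·29) = 6·63 − 13·29. Hence 29·(-13) ≡ 1, so 29⁻¹ ≡ -13 ≡ 50 (mod 63).
Multiplying by 50: t ≡ 50·21 = 1050 ≡ 42 (mod 63).
With t = 42: x = 15 + 29·42 = 1233.
Verify: 1233 = 42·29 + 15 and 1233 = 19·63 + 36. ✓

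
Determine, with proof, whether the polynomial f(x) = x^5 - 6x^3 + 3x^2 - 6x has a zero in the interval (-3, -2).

f(-3) = -36 and f(-2) = 40, which have opposite signs.
Since f is a polynomial it is continuous on [-3, -2].
By the Intermediate Value Theorem f must vanish at some point of (-3, -2).

Yes, f has a root in the interval.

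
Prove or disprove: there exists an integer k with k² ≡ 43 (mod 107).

Apply Euler's criterion with the prime 107: 43 is a quadratic residue iff 43^53 ≡ 1 (mod 107), and a non-residue iff it is ≡ −1.
Repeated squaring mod 107: 43^2 = 1849 ≡ 30; 43^4 ≡ 30² = 900 ≡ 44; 43^8 ≡ 44² = 1936 ≡ 10; 43^16 ≡ 10² = 100 ≡ 100; 43^32 ≡ 100² = 10000 ≡ 49.
Since 53 = 32 + 16 + 4 + 1, 43^53 ≡ 49 · 100 · 44 · 43; multiplying out mod 107: 49·100 = 4900 ≡ 85, then 85·44 = 3740 ≡ 102, then 102·43 = 4386 ≡ 106. Thus 43^53 ≡ 106 ≡ −1 (mod 107).
The value −1 means 43 is a non-residue modulo 107, so k² ≡ 43 (mod 107) is impossible.

No, no such integer exists.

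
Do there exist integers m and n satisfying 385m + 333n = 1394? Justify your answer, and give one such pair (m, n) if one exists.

m = 14, n = -12

385 and 333 are coprime, so 385m + 333n ranges over all of ℤ.
Run the Euclidean algorithm on 385 and 333: 385 = 1·333 + 52, 333 = 6·52 + 21, 52 = 2·21 + 10, 21 = 2·10 + 1, 10 = 10·1 + 0.
Working back up the chain: 1 = 21 − 2·10 = 21 − 2·(52 − 2·21) = −2·52 + 5·21 = −2·52 + 5·(333 − 6·52) = 5·333 − 32·52 = 5·333 − 32·(385 − 1·333) = −32·385 + 37·333. So 385·(-32) + 333·37 = 1.
Times 1394: 385·(-44608) + 333·51578 = 1394, so (-44608, 51578) solves it.
Adding 134·333 to m and subtracting 134·385 from n gives the tidier solution (14, -12).
Check: 385·14 + 333·(-12) = 5390 − 3996 = 1394. ✓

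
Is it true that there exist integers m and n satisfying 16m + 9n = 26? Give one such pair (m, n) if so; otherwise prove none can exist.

Since gcd(16, 9) = 1, every integer is an integer combination of 16 and 9.
Euclidean algorithm: 16 = 1·9 + 7, 9 = 1·7 + 2, 7 = 3·2 + 1, 2 = 2·1 + 0.
Working back up the chain: 1 = 7 − 3·2 = 7 − 3·(9 − 1·7) = −3·9 + 4·7 = −3·9 + 4·(16 − 1·9) = 4·16 − 7·9. So 16·4 + 9·(-7) = 1.
Scaling by 26 gives the particular solution (m, n) = (104, -182).
Shifting by a multiple of (9, −16) keeps it a solution: m = 104 − 11·9 = 5, n = -182 + 11·16 = -6.
Check: 16·5 + 9·(-6) = 80 − 54 = 26. ✓

m = 5, n = -6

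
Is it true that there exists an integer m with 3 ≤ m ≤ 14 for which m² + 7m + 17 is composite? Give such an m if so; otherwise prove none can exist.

At m = 5: 5² + 7·5 + 17 = 77 = 7·11, which is composite.

m = 5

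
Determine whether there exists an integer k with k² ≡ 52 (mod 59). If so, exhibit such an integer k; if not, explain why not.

There is no such integer.

59 is prime, so by Euler's criterion 52 is a square mod 59 iff 52^((59−1)/2) = 52^29 ≡ 1 (mod 59).
Squaring successively (mod 59): 52^2 = 2704 ≡ 49; 52^4 ≡ 49² = 2401 ≡ 41; 52^8 ≡ 41² = 1681 ≡ 29; 52^16 ≡ 29² = 841 ≡ 15.
Since 29 = 16 + 8 + 4 + 1, 52^29 ≡ 15 · 29 · 41 · 52; multiplying out mod 59: 15·29 = 435 ≡ 22, then 22·41 = 902 ≡ 17, then 17·52 = 884 ≡ 58. Thus 52^29 ≡ 58 ≡ −1 (mod 59).
By Euler's criterion 52 is a quadratic non-residue mod 59: no k satisfies k² ≡ 52 (mod 59).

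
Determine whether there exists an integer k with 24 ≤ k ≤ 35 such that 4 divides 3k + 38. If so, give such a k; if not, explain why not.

k = 26

Try k = 26: 3·26 + 38 = 116 = 29·4, which is divisible by 4.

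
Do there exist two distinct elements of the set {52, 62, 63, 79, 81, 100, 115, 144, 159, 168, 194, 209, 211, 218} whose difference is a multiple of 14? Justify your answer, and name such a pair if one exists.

There is no such pair.

Reduce each element modulo 14: 52↦10, 62↦6, 63↦7, 79↦9, 81↦11, 100↦2, 115↦3, 144↦4, 159↦5, 168↦0, 194↦12, 209↦13, 211↦1, 218↦8.
No residue repeats among the 14 elements, so no pair has difference ≡ 0 (mod 14).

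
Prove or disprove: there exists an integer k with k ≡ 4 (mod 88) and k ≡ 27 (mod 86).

No, no such integer exists.

Both moduli are multiples of 2 = gcd(88, 86), so any solution would satisfy k ≡ 4 and k ≡ 27 modulo 2 simultaneously.
These are incompatible: 4 − 27 = -23 is not divisible by 2.
Hence the system has no solution.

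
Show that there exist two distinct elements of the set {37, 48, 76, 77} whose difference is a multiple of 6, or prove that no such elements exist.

No, no such pair exists.

Two integers differ by a multiple of 6 exactly when they have the same residue mod 6. The residues are 37↦1, 48↦0, 76↦4, 77↦5.
No residue repeats among the 4 elements, so no pair has difference ≡ 0 (mod 6).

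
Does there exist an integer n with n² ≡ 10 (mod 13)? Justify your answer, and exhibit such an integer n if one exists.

n = 7

n = 7 works: 7² = 49, and 49 − 10 = 39 = 3·13.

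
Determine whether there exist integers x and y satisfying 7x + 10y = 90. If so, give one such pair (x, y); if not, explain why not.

Since gcd(7, 10) = 1, every integer is an integer combination of 7 and 10.
Euclidean algorithm: 10 = 1·7 + 3, 7 = 2·3 + 1, 3 = 3·1 + 0.
Unwinding: 1 = 7 − 2·3 = 7 − 2·(10 − 1·7) = −2·10 + 3·7, i.e. 7·3 + 10·(-2) = 1.
Times 90: 7·270 + 10·(-180) = 90, so (270, -180) solves it.
Subtracting 27·10 from x and adding 27·7 to y gives the tidier solution (0, 9).
Check: 7·0 + 10·9 = 0 + 90 = 90. ✓

x = 0, y = 9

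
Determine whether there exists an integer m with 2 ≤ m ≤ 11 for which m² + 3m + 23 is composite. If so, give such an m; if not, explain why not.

m = 5

At m = 5: 5² + 3·5 + 23 = 63 = 3·21, which is composite.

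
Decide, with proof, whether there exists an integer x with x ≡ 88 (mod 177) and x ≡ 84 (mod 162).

Both moduli are multiples of 3 = gcd(177, 162), so any solution would satisfy x ≡ 88 and x ≡ 84 modulo 3 simultaneously.
However 88 ≡ 1 and 84 ≡ 0 (mod 3), and 1 ≠ 0.
Therefore no such x exists.

There is no such integer.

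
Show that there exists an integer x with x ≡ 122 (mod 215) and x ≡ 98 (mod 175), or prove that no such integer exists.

No, no such integer exists.

gcd(215, 175) = 5. If x ≡ 122 (mod 215) and x ≡ 98 (mod 175), then x ≡ 122 (mod 5) and x ≡ 98 (mod 5).
But 122 mod 5 = 2 while 98 mod 5 = 3, a contradiction.
Therefore no such x exists.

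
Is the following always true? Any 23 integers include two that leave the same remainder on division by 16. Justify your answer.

Each integer lies in one of the 16 residue classes modulo 16.
Since 23 > 16, two of the 23 integers must share a residue class by the pigeonhole principle; call them a and b.
So a and b have equal remainders mod 16, which is exactly what was to be shown.

Yes.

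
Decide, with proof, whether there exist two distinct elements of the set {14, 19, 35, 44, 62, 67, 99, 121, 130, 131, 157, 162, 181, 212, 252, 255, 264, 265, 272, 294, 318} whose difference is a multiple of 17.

14 mod 17 = 14 and 99 mod 17 = 14, so 99 − 14 = 85 = 5·17.

The pair (14, 99) works.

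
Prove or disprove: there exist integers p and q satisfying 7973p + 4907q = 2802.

No, no such integers exist.

gcd(7973, 4907) = 7, so every integer of the form 7973p + 4907q is a multiple of 7.
But 2802 = 7·400 + 2, so 7 ∤ 2802.
So the equation is unsolvable over ℤ.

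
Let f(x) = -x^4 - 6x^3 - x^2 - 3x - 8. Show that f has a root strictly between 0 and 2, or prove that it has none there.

The endpoint values f(0) = -8 and f(2) = -82 are both negative. Claim: f(x) < 0 for every x in (0, 2).
The nonzero coefficients of f are all negative, so for x > 0 every term of f(x) is negative (the constant term -8 strictly so).
Therefore f(x) < 0 throughout (0, 2), and f has no zero there.

No.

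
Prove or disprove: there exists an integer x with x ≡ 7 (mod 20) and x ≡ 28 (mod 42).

There is no such integer.

Both moduli are multiples of 2 = gcd(20, 42), so any solution would satisfy x ≡ 7 and x ≡ 28 modulo 2 simultaneously.
However 7 ≡ 1 and 28 ≡ 0 (mod 2), and 1 ≠ 0.
So no integer satisfies both congruences.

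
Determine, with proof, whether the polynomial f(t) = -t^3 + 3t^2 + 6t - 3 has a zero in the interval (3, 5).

f(3) = 15 and f(5) = -23, which have opposite signs.
Since f is a polynomial it is continuous on [3, 5].
By the Intermediate Value Theorem, f takes the value 0 somewhere in the open interval.

Yes, f has a root in the interval.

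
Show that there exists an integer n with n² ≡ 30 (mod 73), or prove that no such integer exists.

73 is prime, so by Euler's criterion 30 is a square mod 73 iff 30^((73−1)/2) = 30^36 ≡ 1 (mod 73).
Repeated squaring mod 73: 30^2 = 900 ≡ 24; 30^4 ≡ 24² = 576 ≡ 65; 30^8 ≡ 65² = 4225 ≡ 64; 30^16 ≡ 64² = 4096 ≡ 8; 30^32 ≡ 8² = 64 ≡ 64.
Since 36 = 32 + 4, 30^36 ≡ 64 · 65; multiplying out mod 73: 64·65 = 4160 ≡ 72. Thus 30^36 ≡ 72 ≡ −1 (mod 73).
The value −1 means 30 is a non-residue modulo 73, so n² ≡ 30 (mod 73) is impossible.

No, no such integer exists.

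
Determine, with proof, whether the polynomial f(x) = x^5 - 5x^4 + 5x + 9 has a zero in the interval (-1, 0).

f(-1) = -2 and f(0) = 9, which have opposite signs.
f is continuous everywhere (it is a polynomial), in particular on [-1, 0].
By the Intermediate Value Theorem f must vanish at some point of (-1, 0).

Yes, f has a root in the interval.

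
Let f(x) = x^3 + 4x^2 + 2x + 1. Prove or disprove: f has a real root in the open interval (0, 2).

f has no root in that interval.

f(0) = 1 and f(2) = 29, both positive, so a sign-change argument is unavailable; we show f keeps this sign on the whole interval.
The nonzero coefficients of f are all positive, so for x > 0 every term of f(x) is positive (the constant term 1 strictly so).
Therefore f(x) > 0 throughout (0, 2), and f has no zero there.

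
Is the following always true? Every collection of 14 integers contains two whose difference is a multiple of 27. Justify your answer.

Take the 14 consecutive integers 114, 115, …, 127: their residues mod 27 are all distinct because 14 ≤ 27.
No two share a residue, so no pair has difference divisible by 27; the claim fails for this set.

No, the set {114, 115, 116, 117, 118, 119, 120, 121, 122, 123, 124, 125, 126, 127} is a counterexample.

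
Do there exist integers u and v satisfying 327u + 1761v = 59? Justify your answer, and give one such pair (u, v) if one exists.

Both 327 and 1761 are divisible by gcd(327, 1761) = 3, hence so is any combination 327u + 1761v.
But 59 is not a multiple of 3 (it leaves remainder 2).
Therefore 327u + 1761v = 59 has no solution in integers.

There are no such integers.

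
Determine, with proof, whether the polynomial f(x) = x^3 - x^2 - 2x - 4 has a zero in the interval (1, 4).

Such a root exists.

f(1) = -6 and f(4) = 36, which have opposite signs.
As a polynomial, f is continuous on every closed interval.
By the Intermediate Value Theorem, f takes the value 0 somewhere in the open interval.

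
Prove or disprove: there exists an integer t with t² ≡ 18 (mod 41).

Take t = 10. Then 10² = 100 = 2·41 + 18, so 10² ≡ 18 (mod 41).

t = 10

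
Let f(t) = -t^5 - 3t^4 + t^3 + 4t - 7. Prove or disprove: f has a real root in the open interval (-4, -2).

Such a root exists.

f(-4) = 169 and f(-2) = -39, which have opposite signs.
Since f is a polynomial it is continuous on [-4, -2].
By the Intermediate Value Theorem, f takes the value 0 somewhere in the open interval.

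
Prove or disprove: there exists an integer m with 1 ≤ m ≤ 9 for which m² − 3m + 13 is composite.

No, no such integer m in that range exists.

The values for m = 1, 2, …, 9 are 11, 11, 13, 17, 23, 31, 41, 53, 67, and each of these is prime.
So no value in the range makes the expression composite.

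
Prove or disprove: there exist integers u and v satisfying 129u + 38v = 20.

u = 14, v = -47

129 and 38 are coprime, so 129u + 38v ranges over all of ℤ.
Dividing repeatedly: 129 = 3·38 + 15, 38 = 2·15 + 8, 15 = 1·8 + 7, 8 = 1·7 + 1, 7 = 7·1 + 0.
Back-substituting, 1 = 8 − 1·7 = 8 − (15 − 1·8) = −15 + 2·8 = −15 + 2·(38 − 2·15) = 2·38 − 5·15 = 2·38 − 5·(129 − 3·38) = −5·129 + 17·38; that is, 129·(-5) + 38·17 = 1.
Times 20: 129·(-100) + 38·340 = 20, so (-100, 340) solves it.
Adding 3·38 to u and subtracting 3·129 from v gives the tidier solution (14, -47).
Indeed 129·14 + 38·(-47) = 1806 − 1786 = 20.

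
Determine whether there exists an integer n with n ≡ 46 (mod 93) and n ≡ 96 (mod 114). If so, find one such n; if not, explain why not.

gcd(93, 114) = 3. If n ≡ 46 (mod 93) and n ≡ 96 (mod 114), then n ≡ 46 (mod 3) and n ≡ 96 (mod 3).
However 46 ≡ 1 and 96 ≡ 0 (mod 3), and 1 ≠ 0.
Therefore no such n exists.

There is no such integer.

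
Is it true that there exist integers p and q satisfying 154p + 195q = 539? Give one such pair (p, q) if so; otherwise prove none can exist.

Since gcd(154, 195) = 1, every integer is an integer combination of 154 and 195.
Dividing repeatedly: 195 = 1·154 + 41, 154 = 3·41 + 31, 41 = 1·31 + 10, 31 = 3·10 + 1, 10 = 10·1 + 0.
Back-substituting, 1 = 31 − 3·10 = 31 − 3·(41 − 1·31) = −3·41 + 4·31 = −3·41 + 4·(154 − 3·41) = 4·154 − 15·41 = 4·154 − 15·(195 − 1·154) = −15·195 + 19·154; that is, 154·19 + 195·(-15) = 1.
Multiplying through by 539: p = 19·539 = 10241, q = (-15)·539 = -8085 is a solution.
Shifting by a multiple of (195, −154) keeps it a solution: p = 10241 − 52·195 = 101, q = -8085 + 52·154 = -77.
Indeed 154·101 + 195·(-77) = 15554 − 15015 = 539.

p = 101, q = -77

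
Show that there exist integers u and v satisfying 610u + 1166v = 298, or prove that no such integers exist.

Since gcd(610, 1166) = 2 and 298 = 2·149, Bézout's identity guarantees a solution.
Dividing through by 2 reduces the equation to 305u + 583v = 149.
Run the Euclidean algorithm on 583 and 305: 583 = 1·305 + 278, 305 = 1·278 + 27, 278 = 10·27 + 8, 27 = 3·8 + 3, 8 = 2·3 + 2, 3 = 1·2 + 1, 2 = 2·1 + 0.
Back-substituting, 1 = 3 − 1·2 = 3 − (8 − 2·3) = −8 + 3·3 = −8 + 3·(27 − 3·8) = 3·27 − 10·8 = 3·27 − 10·(278 − 10·27) = −10·278 + 103·27 = −10·278 + 103·(305 − 1·278) = 103·305 − 113·278 = 103·305 − 113·(583 − 1·305) = −113·583 + 216·305; that is, 305·216 + 583·(-113) = 1.
Multiplying through by 149: u = 216·149 = 32184, v = (-113)·149 = -16837 is a solution.
The general solution is u = 32184 + 583k, v = -16837 − 305k; taking k = -55 gives the smaller pair u = 119, v = -62.
Indeed 610·119 + 1166·(-62) = 72590 − 72292 = 298.

u = 119, v = -62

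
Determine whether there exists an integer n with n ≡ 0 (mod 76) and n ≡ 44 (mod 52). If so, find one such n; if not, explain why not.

n = 304

gcd(76, 52) = 4. A simultaneous solution exists iff 0 ≡ 44 (mod 4); here 0 mod 4 = 0 = 44 mod 4, so it does.
Step through n = 0, 0 + 76, 0 + 2·76, …: the values 0, 76, 152, 228, 304 reduce mod 52 to 0, 24, 48, 20, 44. The value 304 hits 44.
Verify: 304 = 4·76 + 0 and 304 = 5·52 + 44. ✓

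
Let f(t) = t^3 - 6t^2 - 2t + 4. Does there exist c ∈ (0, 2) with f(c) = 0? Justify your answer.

Yes, such a c exists.

f(0) = 4 and f(2) = -16, which have opposite signs.
f is continuous everywhere (it is a polynomial), in particular on [0, 2].
By the Intermediate Value Theorem f must vanish at some point of (0, 2).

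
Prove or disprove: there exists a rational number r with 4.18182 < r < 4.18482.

r = 159/38

Multiplying by 38: 38·4.18182 = 158.90916 and 38·4.18482 = 159.02316, so the integer 159 lies strictly between them.
So r = 159/38 works: it is a ratio of integers, and dividing 38·4.18182 < 159 < 38·4.18482 through by 38 gives 4.18182 < 159/38 < 4.18482.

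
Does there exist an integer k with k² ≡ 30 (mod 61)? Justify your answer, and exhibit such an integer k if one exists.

There is no such integer.

61 is prime, so by Euler's criterion 30 is a square mod 61 iff 30^((61−1)/2) = 30^30 ≡ 1 (mod 61).
Repeated squaring mod 61: 30^2 = 900 ≡ 46; 30^4 ≡ 46² = 2116 ≡ 42; 30^8 ≡ 42² = 1764 ≡ 56; 30^16 ≡ 56² = 3136 ≡ 25.
Since 30 = 16 + 8 + 4 + 2, 30^30 ≡ 25 · 56 · 42 · 46; multiplying out mod 61: 25·56 = 1400 ≡ 58, then 58·42 = 2436 ≡ 57, then 57·46 = 2622 ≡ 60. Thus 30^30 ≡ 60 ≡ −1 (mod 61).
The value −1 means 30 is a non-residue modulo 61, so k² ≡ 30 (mod 61) is impossible.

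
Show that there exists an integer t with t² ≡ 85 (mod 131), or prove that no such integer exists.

Apply Euler's criterion with the prime 131: 85 is a quadratic residue iff 85^65 ≡ 1 (mod 131), and a non-residue iff it is ≡ −1.
Repeated squaring mod 131: 85^2 = 7225 ≡ 20; 85^4 ≡ 20² = 400 ≡ 7; 85^8 ≡ 7² = 49 ≡ 49; 85^16 ≡ 49² = 2401 ≡ 43; 85^32 ≡ 43² = 1849 ≡ 15; 85^64 ≡ 15² = 225 ≡ 94.
Since 65 = 64 + 1, 85^65 ≡ 94 · 85; multiplying out mod 131: 94·85 = 7990 ≡ 130. Thus 85^65 ≡ 130 ≡ −1 (mod 131).
The value −1 means 85 is a non-residue modulo 131, so t² ≡ 85 (mod 131) is impossible.

There is no such integer.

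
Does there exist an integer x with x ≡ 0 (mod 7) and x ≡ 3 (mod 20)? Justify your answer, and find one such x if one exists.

Since 7 and 20 share no common factor, CRT says the pair of congruences has a solution (unique mod 140).
Any solution of the first congruence is x = 0 + 7t; substituting into the second, 7t ≡ 3 − 0 ≡ 3 (mod 20).
To invert 7 modulo 20: 20 = 2·7 + 6, 7 = 1·6 + 1, 6 = 6·1 + 0, and unwinding, 1 = 7 − 1·6 = 7 − (20 − 2·7) = −20 + 3·7. Thus 7⁻¹ ≡ 3 (mod 20).
Multiplying by 3: t ≡ 3·3 = 9 (mod 20).
With t = 9: x = 0 + 7·9 = 63.
Indeed 63 ≡ 0 (mod 7) and 63 ≡ 3 (mod 20).

x = 63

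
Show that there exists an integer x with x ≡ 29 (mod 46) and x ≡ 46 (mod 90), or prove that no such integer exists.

gcd(46, 90) = 2. If x ≡ 29 (mod 46) and x ≡ 46 (mod 90), then x ≡ 29 (mod 2) and x ≡ 46 (mod 2).
These are incompatible: 29 − 46 = -17 is not divisible by 2.
So no integer satisfies both congruences.

No, no such integer exists.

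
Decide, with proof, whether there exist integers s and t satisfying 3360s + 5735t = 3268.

gcd(3360, 5735) = 5, so every integer of the form 3360s + 5735t is a multiple of 5.
But 3268 is not a multiple of 5 (it leaves remainder 3).
Therefore 3360s + 5735t = 3268 has no solution in integers.

There are no such integers.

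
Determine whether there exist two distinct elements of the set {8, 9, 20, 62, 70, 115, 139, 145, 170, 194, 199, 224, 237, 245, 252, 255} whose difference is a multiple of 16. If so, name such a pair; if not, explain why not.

No such pair exists.

Two integers differ by a multiple of 16 exactly when they have the same residue mod 16. The residues are 8↦8, 9↦9, 20↦4, 62↦14, 70↦6, 115↦3, 139↦11, 145↦1, 170↦10, 194↦2, 199↦7, 224↦0, 237↦13, 245↦5, 252↦12, 255↦15.
No residue repeats among the 16 elements, so no pair has difference ≡ 0 (mod 16).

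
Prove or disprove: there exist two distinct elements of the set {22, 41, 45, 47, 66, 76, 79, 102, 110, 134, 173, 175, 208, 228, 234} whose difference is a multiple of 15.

No such pair exists.

Reduce each element modulo 15: 22↦7, 41↦11, 45↦0, 47↦2, 66↦6, 76↦1, 79↦4, 102↦12, 110↦5, 134↦14, 173↦8, 175↦10, 208↦13, 228↦3, 234↦9.
All 15 residues are distinct, so no two elements differ by a multiple of 15.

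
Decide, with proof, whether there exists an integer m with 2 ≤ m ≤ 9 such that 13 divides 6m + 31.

The values of 6m + 31 for m = 2, 3, …, 9 are 43, 49, 55, 61, 67, 73, 79, 85; reduced mod 13 these are 4, 10, 3, 9, 2, 8, 1, 7.
The residue 0 does not occur, so no m in [2, 9] makes 6m + 31 a multiple of 13.

No, no such integer m in that range exists.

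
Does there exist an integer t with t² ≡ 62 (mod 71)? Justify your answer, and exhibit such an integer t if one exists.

No such integer exists.

71 is prime, so by Euler's criterion 62 is a square mod 71 iff 62^((71−1)/2) = 62^35 ≡ 1 (mod 71).
Squaring successively (mod 71): 62^2 = 3844 ≡ 10; 62^4 ≡ 10² = 100 ≡ 29; 62^8 ≡ 29² = 841 ≡ 60; 62^16 ≡ 60² = 3600 ≡ 50; 62^32 ≡ 50² = 2500 ≡ 15.
Since 35 = 32 + 2 + 1, 62^35 ≡ 15 · 10 · 62; multiplying out mod 71: 15·10 = 150 ≡ 8, then 8·62 = 496 ≡ 70. Thus 62^35 ≡ 70 ≡ −1 (mod 71).
The value −1 means 62 is a non-residue modulo 71, so t² ≡ 62 (mod 71) is impossible.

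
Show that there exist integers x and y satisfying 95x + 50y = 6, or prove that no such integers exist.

Any value of 95x + 50y is a multiple of gcd(95, 50) = 5.
But 6 is not a multiple of 5 (it leaves remainder 1).
Therefore 95x + 50y = 6 has no solution in integers.

There are no such integers.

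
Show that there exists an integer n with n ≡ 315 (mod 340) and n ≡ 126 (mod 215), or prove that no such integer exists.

Both moduli are multiples of 5 = gcd(340, 215), so any solution would satisfy n ≡ 315 and n ≡ 126 modulo 5 simultaneously.
These are incompatible: 315 − 126 = 189 is not divisible by 5.
Therefore no such n exists.

No such integer exists.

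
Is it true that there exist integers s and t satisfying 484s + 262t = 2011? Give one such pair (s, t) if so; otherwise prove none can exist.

Both 484 and 262 are divisible by gcd(484, 262) = 2, hence so is any combination 484s + 262t.
However 2011 leaves remainder 1 on division by 2.
Hence no integers s, t satisfy the equation.

No, no such integers exist.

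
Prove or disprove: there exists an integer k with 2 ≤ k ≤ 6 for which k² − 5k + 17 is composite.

The values for k = 2, 3, …, 6 are 11, 11, 13, 17, 23, and each of these is prime.
So no value in the range makes the expression composite.

There is no such integer k in that range.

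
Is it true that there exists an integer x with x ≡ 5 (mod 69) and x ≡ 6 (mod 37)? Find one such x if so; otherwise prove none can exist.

x = 1523

Since 69 and 37 share no common factor, CRT says the pair of congruences has a solution (unique mod 2553).
Any solution of the first congruence is x = 5 + 69t; substituting into the second, 69t ≡ 6 − 5 ≡ 1 (mod 37).
69 ≡ 32 (mod 37), so this reads 32t ≡ 1 (mod 37). Since 32·22 = 704 = 19·37 + 1, the inverse of 32 mod 37 is 22.
Multiplying by 22: t ≡ 22·1 = 22 (mod 37).
With t = 22: x = 5 + 69·22 = 1523.
Check: 1523 mod 69 = 5, 1523 mod 37 = 6. ✓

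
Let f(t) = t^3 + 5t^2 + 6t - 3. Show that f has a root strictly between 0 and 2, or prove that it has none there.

Such a root exists.

f(0) = -3 and f(2) = 37, which have opposite signs.
As a polynomial, f is continuous on every closed interval.
By the Intermediate Value Theorem, f takes the value 0 somewhere in the open interval.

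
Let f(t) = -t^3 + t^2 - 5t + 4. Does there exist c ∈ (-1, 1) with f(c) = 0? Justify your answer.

Yes, f has a root in the interval.

f(-1) = 11 and f(1) = -1, which have opposite signs.
f is continuous everywhere (it is a polynomial), in particular on [-1, 1].
By the Intermediate Value Theorem, f takes the value 0 somewhere in the open interval.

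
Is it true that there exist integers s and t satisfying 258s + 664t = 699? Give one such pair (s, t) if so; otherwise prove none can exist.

Both 258 and 664 are divisible by gcd(258, 664) = 2, hence so is any combination 258s + 664t.
However 699 leaves remainder 1 on division by 2.
So the equation is unsolvable over ℤ.

No, no such integers exist.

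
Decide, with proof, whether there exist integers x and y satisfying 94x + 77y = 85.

94 and 77 are coprime, so 94x + 77y ranges over all of ℤ.
Run the Euclidean algorithm on 94 and 77: 94 = 1·77 + 17, 77 = 4·17 + 9, 17 = 1·9 + 8, 9 = 1·8 + 1, 8 = 8·1 + 0.
Back-substituting, 1 = 9 − 1·8 = 9 − (17 − 1·9) = −17 + 2·9 = −17 + 2·(77 − 4·17) = 2·77 − 9·17 = 2·77 − 9·(94 − 1·77) = −9·94 + 11·77; that is, 94·(-9) + 77·11 = 1.
Multiplying through by 85: x = (-9)·85 = -765, y = 11·85 = 935 is a solution.
Shifting by a multiple of (77, −94) keeps it a solution: x = -765 + 10·77 = 5, y = 935 − 10·94 = -5.
Indeed 94·5 + 77·(-5) = 470 − 385 = 85.

x = 5, y = -5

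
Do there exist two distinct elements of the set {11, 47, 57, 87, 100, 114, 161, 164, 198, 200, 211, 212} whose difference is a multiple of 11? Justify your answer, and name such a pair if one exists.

Yes: 11 and 198.

Both 11 and 198 leave remainder 0 on division by 11; their difference 187 = 17·11 is a multiple of 11.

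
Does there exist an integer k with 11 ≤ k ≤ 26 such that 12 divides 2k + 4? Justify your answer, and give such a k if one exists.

Scanning upward from k = 11 gives 26, 28, 30, 32, 34, none divisible by 12. k = 16 works, since 2·16 + 4 = 36 = 3·12.

k = 16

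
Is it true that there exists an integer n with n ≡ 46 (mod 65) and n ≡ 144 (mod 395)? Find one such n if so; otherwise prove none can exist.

No such integer exists.

Reduce both congruences modulo 5, which divides 65 and 395: they say n ≡ 46 (mod 5) and n ≡ 144 (mod 5).
However 46 ≡ 1 and 144 ≡ 4 (mod 5), and 1 ≠ 4.
So no integer satisfies both congruences.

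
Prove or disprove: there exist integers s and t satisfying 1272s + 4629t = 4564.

gcd(1272, 4629) = 3, so every integer of the form 1272s + 4629t is a multiple of 3.
However 4564 leaves remainder 1 on division by 3.
So the equation is unsolvable over ℤ.

There are no such integers.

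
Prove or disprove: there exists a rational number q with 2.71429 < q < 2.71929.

q = 87/32

Multiplying by 32: 32·2.71429 = 86.85728 and 32·2.71929 = 87.01728, so the integer 87 lies strictly between them.
So q = 87/32 works: it is a ratio of integers, and dividing 32·2.71429 < 87 < 32·2.71929 through by 32 gives 2.71429 < 87/32 < 2.71929.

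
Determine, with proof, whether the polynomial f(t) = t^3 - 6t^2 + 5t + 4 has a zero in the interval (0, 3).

Such a root exists.

f(0) = 4 and f(3) = -8, which have opposite signs.
As a polynomial, f is continuous on every closed interval.
By the Intermediate Value Theorem f must vanish at some point of (0, 3).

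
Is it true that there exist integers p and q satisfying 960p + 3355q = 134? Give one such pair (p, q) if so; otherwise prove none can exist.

No such integers exist.

gcd(960, 3355) = 5, so every integer of the form 960p + 3355q is a multiple of 5.
However 134 leaves remainder 4 on division by 5.
Hence no integers p, q satisfy the equation.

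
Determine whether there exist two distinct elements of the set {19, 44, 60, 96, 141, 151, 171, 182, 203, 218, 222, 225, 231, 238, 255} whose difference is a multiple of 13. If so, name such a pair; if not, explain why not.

Reduce each element mod 13: 19↦6, 44↦5, 60↦8, 96↦5, 141↦11, 151↦8, 171↦2, 182↦0, 203↦8, 218↦10, 222↦1, 225↦4, 231↦10, 238↦4, 255↦8. The residue 5 repeats (at 44 and 96), and 96 − 44 = 52 = 4·13.

44 and 96 are such a pair.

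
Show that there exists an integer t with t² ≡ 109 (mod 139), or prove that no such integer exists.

No, no such integer exists.

Apply Euler's criterion with the prime 139: 109 is a quadratic residue iff 109^69 ≡ 1 (mod 139), and a non-residue iff it is ≡ −1.
Squaring successively (mod 139): 109^2 = 11881 ≡ 66; 109^4 ≡ 66² = 4356 ≡ 47; 109^8 ≡ 47² = 2209 ≡ 124; 109^16 ≡ 124² = 15376 ≡ 86; 109^32 ≡ 86² = 7396 ≡ 29; 109^64 ≡ 29² = 841 ≡ 7.
Since 69 = 64 + 4 + 1, 109^69 ≡ 7 · 47 · 109; multiplying out mod 139: 7·47 = 329 ≡ 51, then 51·109 = 5559 ≡ 138. Thus 109^69 ≡ 138 ≡ −1 (mod 139).
The value −1 means 109 is a non-residue modulo 139, so t² ≡ 109 (mod 139) is impossible.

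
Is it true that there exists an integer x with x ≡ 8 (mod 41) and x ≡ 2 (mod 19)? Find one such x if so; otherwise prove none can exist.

x = 705

gcd(41, 19) = 1, so the Chinese Remainder Theorem guarantees exactly one residue class mod 779 satisfying both.
Any solution of the first congruence is x = 8 + 41t; substituting into the second, 41t ≡ 2 − 8 ≡ 13 (mod 19).
41 ≡ 3 (mod 19), so this reads 3t ≡ 13 (mod 19). To invert 3 modulo 19: 19 = 6·3 + 1, 3 = 3·1 + 0, and unwinding, 1 = 19 − 6·3. Thus 3⁻¹ ≡ -6 ≡ 13 (mod 19).
Therefore t ≡ 13·13 = 169 ≡ 17 (mod 19).
Taking t = 17 gives x = 8 + 41·17 = 705.
Indeed 705 ≡ 8 (mod 41) and 705 ≡ 2 (mod 19).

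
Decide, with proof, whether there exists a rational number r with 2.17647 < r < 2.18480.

r = 24/11

Scale by 11: the interval becomes (23.94117, 24.03280), which contains the integer 24.
So r = 24/11 works: it is a ratio of integers, and dividing 11·2.17647 < 24 < 11·2.18480 through by 11 gives 2.17647 < 24/11 < 2.18480.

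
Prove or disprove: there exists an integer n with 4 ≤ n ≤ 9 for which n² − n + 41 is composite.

No such integer n in that range exists.

The values for n = 4, 5, …, 9 are 53, 61, 71, 83, 97, 113, and each of these is prime.
So no value in the range makes the expression composite.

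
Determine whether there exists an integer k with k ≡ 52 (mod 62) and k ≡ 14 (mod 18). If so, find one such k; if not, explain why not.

k = 176

Here gcd(62, 18) = 2, and both 52 and 14 leave remainder 0 mod 2, so the system is consistent.
List candidates k ≡ 52 (mod 62): 52, 114, 176. Modulo 18 these are 16, 6, 14; 176 gives 14 as required.
Check: 176 mod 62 = 52, 176 mod 18 = 14. ✓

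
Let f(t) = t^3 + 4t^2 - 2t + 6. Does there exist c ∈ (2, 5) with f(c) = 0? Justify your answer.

f(2) = 26 and f(5) = 221, both positive, so a sign-change argument is unavailable; we show f keeps this sign on the whole interval.
Substitute t = 2 + u, where 0 < u < 3 on the interval. Expanding, f(2 + u) = u^3 + 10u^2 + 26u + 26.
The nonzero coefficients here are all positive, so for u > 0 every term is positive (or zero), and the constant term 26 is strictly positive.
So f is strictly positive on (2, 5); no root exists in the interval.

No such root exists.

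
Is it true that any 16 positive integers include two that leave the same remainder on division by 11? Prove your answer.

There are exactly 11 possible remainders on division by 11.
With 16 integers and only 11 classes, the pigeonhole principle forces two of them, say a and b, into the same class.
So a and b have equal remainders mod 11, which is exactly what was to be shown.

Yes.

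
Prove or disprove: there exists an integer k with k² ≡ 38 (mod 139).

k = 90

Take k = 90. Then 90² = 8100 = 58·139 + 38, so 90² ≡ 38 (mod 139).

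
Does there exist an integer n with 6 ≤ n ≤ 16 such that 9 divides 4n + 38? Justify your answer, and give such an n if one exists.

For n = 6, 7, …, 12 the values 62, 66, 70, 74, 78, 82, 86 are not multiples of 9. Try n = 13: 4·13 + 38 = 90 = 10·9, which is divisible by 9.

n = 13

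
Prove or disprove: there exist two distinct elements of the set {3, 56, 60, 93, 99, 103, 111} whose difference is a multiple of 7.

Reduce each element modulo 7: 3↦3, 56↦0, 60↦4, 93↦2, 99↦1, 103↦5, 111↦6.
All 7 residues are distinct, so no two elements differ by a multiple of 7.

There is no such pair.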